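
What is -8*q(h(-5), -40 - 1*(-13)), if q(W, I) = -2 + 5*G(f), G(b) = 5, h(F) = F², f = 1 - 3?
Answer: -184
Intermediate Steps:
f = -2
q(W, I) = 23 (q(W, I) = -2 + 5*5 = -2 + 25 = 23)
-8*q(h(-5), -40 - 1*(-13)) = -8*23 = -184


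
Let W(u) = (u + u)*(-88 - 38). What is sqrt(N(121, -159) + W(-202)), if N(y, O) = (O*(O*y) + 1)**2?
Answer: 2*sqrt(2339373321727) ≈ 3.0590e+6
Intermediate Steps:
N(y, O) = (1 + y*O**2)**2 (N(y, O) = (y*O**2 + 1)**2 = (1 + y*O**2)**2)
W(u) = -252*u (W(u) = (2*u)*(-126) = -252*u)
sqrt(N(121, -159) + W(-202)) = sqrt((1 + 121*(-159)**2)**2 - 252*(-202)) = sqrt((1 + 121*25281)**2 + 50904) = sqrt((1 + 3059001)**2 + 50904) = sqrt(3059002**2 + 50904) = sqrt(9357493236004 + 50904) = sqrt(9357493286908) = 2*sqrt(2339373321727)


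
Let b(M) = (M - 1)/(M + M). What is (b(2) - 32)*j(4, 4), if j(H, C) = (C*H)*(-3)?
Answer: 1524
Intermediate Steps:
b(M) = (-1 + M)/(2*M) (b(M) = (-1 + M)/((2*M)) = (-1 + M)*(1/(2*M)) = (-1 + M)/(2*M))
j(H, C) = -3*C*H
(b(2) - 32)*j(4, 4) = ((½)*(-1 + 2)/2 - 32)*(-3*4*4) = ((½)*(½)*1 - 32)*(-48) = (¼ - 32)*(-48) = -127/4*(-48) = 1524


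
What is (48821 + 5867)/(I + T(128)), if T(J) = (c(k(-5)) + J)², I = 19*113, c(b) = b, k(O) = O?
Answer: 13672/4319 ≈ 3.1655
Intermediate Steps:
I = 2147
T(J) = (-5 + J)²
(48821 + 5867)/(I + T(128)) = (48821 + 5867)/(2147 + (-5 + 128)²) = 54688/(2147 + 123²) = 54688/(2147 + 15129) = 54688/17276 = 54688*(1/17276) = 13672/4319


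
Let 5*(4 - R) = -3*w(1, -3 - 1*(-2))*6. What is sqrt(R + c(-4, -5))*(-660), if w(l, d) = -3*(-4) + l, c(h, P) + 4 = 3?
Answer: -132*sqrt(1245) ≈ -4657.6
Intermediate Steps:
c(h, P) = -1 (c(h, P) = -4 + 3 = -1)
w(l, d) = 12 + l
R = 254/5 (R = 4 - (-3*(12 + 1))*6/5 = 4 - (-3*13)*6/5 = 4 - (-39)*6/5 = 4 - 1/5*(-234) = 4 + 234/5 = 254/5 ≈ 50.800)
sqrt(R + c(-4, -5))*(-660) = sqrt(254/5 - 1)*(-660) = sqrt(249/5)*(-660) = (sqrt(1245)/5)*(-660) = -132*sqrt(1245)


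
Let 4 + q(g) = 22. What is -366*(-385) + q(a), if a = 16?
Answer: 140928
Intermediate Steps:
q(g) = 18 (q(g) = -4 + 22 = 18)
-366*(-385) + q(a) = -366*(-385) + 18 = 140910 + 18 = 140928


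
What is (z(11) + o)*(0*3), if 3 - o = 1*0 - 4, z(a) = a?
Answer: 0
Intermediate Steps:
o = 7 (o = 3 - (1*0 - 4) = 3 - (0 - 4) = 3 - 1*(-4) = 3 + 4 = 7)
(z(11) + o)*(0*3) = (11 + 7)*(0*3) = 18*0 = 0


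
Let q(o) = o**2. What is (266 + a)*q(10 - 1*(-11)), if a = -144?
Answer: 53802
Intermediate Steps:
(266 + a)*q(10 - 1*(-11)) = (266 - 144)*(10 - 1*(-11))**2 = 122*(10 + 11)**2 = 122*21**2 = 122*441 = 53802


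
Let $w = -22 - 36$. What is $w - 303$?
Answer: $-361$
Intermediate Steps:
$w = -58$
$w - 303 = -58 - 303 = -361$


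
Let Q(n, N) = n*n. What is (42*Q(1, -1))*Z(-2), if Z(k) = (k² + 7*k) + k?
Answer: -504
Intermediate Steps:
Q(n, N) = n²
Z(k) = k² + 8*k
(42*Q(1, -1))*Z(-2) = (42*1²)*(-2*(8 - 2)) = (42*1)*(-2*6) = 42*(-12) = -504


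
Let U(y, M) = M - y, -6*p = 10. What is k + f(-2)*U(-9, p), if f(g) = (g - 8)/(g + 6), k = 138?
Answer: 359/3 ≈ 119.67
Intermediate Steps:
p = -5/3 (p = -⅙*10 = -5/3 ≈ -1.6667)
f(g) = (-8 + g)/(6 + g)
k + f(-2)*U(-9, p) = 138 + ((-8 - 2)/(6 - 2))*(-5/3 - 1*(-9)) = 138 + (-10/4)*(-5/3 + 9) = 138 + ((¼)*(-10))*(22/3) = 138 - 5/2*22/3 = 138 - 55/3 = 359/3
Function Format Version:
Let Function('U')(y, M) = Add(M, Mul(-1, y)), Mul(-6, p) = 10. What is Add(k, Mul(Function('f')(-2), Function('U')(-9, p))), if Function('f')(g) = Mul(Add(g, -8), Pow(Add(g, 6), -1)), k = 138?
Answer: Rational(359, 3) ≈ 119.67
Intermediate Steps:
p = Rational(-5, 3) (p = Mul(Rational(-1, 6), 10) = Rational(-5, 3) ≈ -1.6667)
Function('f')(g) = Mul(Pow(Add(6, g), -1), Add(-8, g)) (Function('f')(g) = Mul(Add(-8, g), Pow(Add(6, g), -1)) = Mul(Pow(Add(6, g), -1), Add(-8, g)))
Add(k, Mul(Function('f')(-2), Function('U')(-9, p))) = Add(138, Mul(Mul(Pow(Add(6, -2), -1), Add(-8, -2)), Add(Rational(-5, 3), Mul(-1, -9)))) = Add(138, Mul(Mul(Pow(4, -1), -10), Add(Rational(-5, 3), 9))) = Add(138, Mul(Mul(Rational(1, 4), -10), Rational(22, 3))) = Add(138, Mul(Rational(-5, 2), Rational(22, 3))) = Add(138, Rational(-55, 3)) = Rational(359, 3)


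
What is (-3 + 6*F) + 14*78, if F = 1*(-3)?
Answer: 1071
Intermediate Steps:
F = -3
(-3 + 6*F) + 14*78 = (-3 + 6*(-3)) + 14*78 = (-3 - 18) + 1092 = -21 + 1092 = 1071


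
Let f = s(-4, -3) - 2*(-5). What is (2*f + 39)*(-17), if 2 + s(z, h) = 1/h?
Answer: -2771/3 ≈ -923.67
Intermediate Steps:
s(z, h) = -2 + 1/h
f = 23/3 (f = (-2 + 1/(-3)) - 2*(-5) = (-2 - 1/3) + 10 = -7/3 + 10 = 23/3 ≈ 7.6667)
(2*f + 39)*(-17) = (2*(23/3) + 39)*(-17) = (46/3 + 39)*(-17) = (163/3)*(-17) = -2771/3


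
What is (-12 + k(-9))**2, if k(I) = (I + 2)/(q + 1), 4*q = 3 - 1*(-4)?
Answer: 25600/121 ≈ 211.57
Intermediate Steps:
q = 7/4 (q = (3 - 1*(-4))/4 = (3 + 4)/4 = (1/4)*7 = 7/4 ≈ 1.7500)
k(I) = 8/11 + 4*I/11 (k(I) = (I + 2)/(7/4 + 1) = (2 + I)/(11/4) = (2 + I)*(4/11) = 8/11 + 4*I/11)
(-12 + k(-9))**2 = (-12 + (8/11 + (4/11)*(-9)))**2 = (-12 + (8/11 - 36/11))**2 = (-12 - 28/11)**2 = (-160/11)**2 = 25600/121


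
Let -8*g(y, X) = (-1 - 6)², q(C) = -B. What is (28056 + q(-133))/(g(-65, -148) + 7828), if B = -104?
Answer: 45056/12515 ≈ 3.6002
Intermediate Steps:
q(C) = 104 (q(C) = -1*(-104) = 104)
g(y, X) = -49/8 (g(y, X) = -(-1 - 6)²/8 = -⅛*(-7)² = -⅛*49 = -49/8)
(28056 + q(-133))/(g(-65, -148) + 7828) = (28056 + 104)/(-49/8 + 7828) = 28160/(62575/8) = 28160*(8/62575) = 45056/12515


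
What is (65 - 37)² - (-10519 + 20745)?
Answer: -9442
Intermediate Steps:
(65 - 37)² - (-10519 + 20745) = 28² - 1*10226 = 784 - 10226 = -9442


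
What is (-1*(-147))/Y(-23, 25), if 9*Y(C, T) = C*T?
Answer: -1323/575 ≈ -2.3009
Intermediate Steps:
Y(C, T) = C*T/9 (Y(C, T) = (C*T)/9 = C*T/9)
(-1*(-147))/Y(-23, 25) = (-1*(-147))/(((⅑)*(-23)*25)) = 147/(-575/9) = 147*(-9/575) = -1323/575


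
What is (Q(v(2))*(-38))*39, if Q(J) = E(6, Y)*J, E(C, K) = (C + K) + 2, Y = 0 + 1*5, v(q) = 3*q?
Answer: -115596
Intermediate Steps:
Y = 5 (Y = 0 + 5 = 5)
E(C, K) = 2 + C + K
Q(J) = 13*J (Q(J) = (2 + 6 + 5)*J = 13*J)
(Q(v(2))*(-38))*39 = ((13*(3*2))*(-38))*39 = ((13*6)*(-38))*39 = (78*(-38))*39 = -2964*39 = -115596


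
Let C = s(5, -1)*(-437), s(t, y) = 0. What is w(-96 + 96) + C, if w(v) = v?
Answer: 0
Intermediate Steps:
C = 0 (C = 0*(-437) = 0)
w(-96 + 96) + C = (-96 + 96) + 0 = 0 + 0 = 0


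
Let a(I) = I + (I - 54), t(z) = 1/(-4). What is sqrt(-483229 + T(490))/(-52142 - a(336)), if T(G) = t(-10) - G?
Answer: -I*sqrt(1934877)/105520 ≈ -0.013182*I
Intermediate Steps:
t(z) = -1/4
T(G) = -1/4 - G
a(I) = -54 + 2*I (a(I) = I + (-54 + I) = -54 + 2*I)
sqrt(-483229 + T(490))/(-52142 - a(336)) = sqrt(-483229 + (-1/4 - 1*490))/(-52142 - (-54 + 2*336)) = sqrt(-483229 + (-1/4 - 490))/(-52142 - (-54 + 672)) = sqrt(-483229 - 1961/4)/(-52142 - 1*618) = sqrt(-1934877/4)/(-52142 - 618) = (I*sqrt(1934877)/2)/(-52760) = (I*sqrt(1934877)/2)*(-1/52760) = -I*sqrt(1934877)/105520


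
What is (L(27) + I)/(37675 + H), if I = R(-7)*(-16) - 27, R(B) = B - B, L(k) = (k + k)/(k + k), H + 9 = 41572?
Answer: -13/39619 ≈ -0.00032813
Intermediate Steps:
H = 41563 (H = -9 + 41572 = 41563)
L(k) = 1 (L(k) = (2*k)/((2*k)) = (2*k)*(1/(2*k)) = 1)
R(B) = 0
I = -27 (I = 0*(-16) - 27 = 0 - 27 = -27)
(L(27) + I)/(37675 + H) = (1 - 27)/(37675 + 41563) = -26/79238 = -26*1/79238 = -13/39619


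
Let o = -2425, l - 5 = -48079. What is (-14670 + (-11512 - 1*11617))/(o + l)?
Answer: 37799/50499 ≈ 0.74851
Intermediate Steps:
l = -48074 (l = 5 - 48079 = -48074)
(-14670 + (-11512 - 1*11617))/(o + l) = (-14670 + (-11512 - 1*11617))/(-2425 - 48074) = (-14670 + (-11512 - 11617))/(-50499) = (-14670 - 23129)*(-1/50499) = -37799*(-1/50499) = 37799/50499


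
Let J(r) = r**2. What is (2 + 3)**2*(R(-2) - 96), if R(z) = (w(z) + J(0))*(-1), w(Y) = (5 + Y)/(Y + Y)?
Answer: -9525/4 ≈ -2381.3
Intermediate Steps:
w(Y) = (5 + Y)/(2*Y) (w(Y) = (5 + Y)/((2*Y)) = (5 + Y)*(1/(2*Y)) = (5 + Y)/(2*Y))
R(z) = -(5 + z)/(2*z) (R(z) = ((5 + z)/(2*z) + 0**2)*(-1) = ((5 + z)/(2*z) + 0)*(-1) = ((5 + z)/(2*z))*(-1) = -(5 + z)/(2*z))
(2 + 3)**2*(R(-2) - 96) = (2 + 3)**2*((1/2)*(-5 - 1*(-2))/(-2) - 96) = 5**2*((1/2)*(-1/2)*(-5 + 2) - 96) = 25*((1/2)*(-1/2)*(-3) - 96) = 25*(3/4 - 96) = 25*(-381/4) = -9525/4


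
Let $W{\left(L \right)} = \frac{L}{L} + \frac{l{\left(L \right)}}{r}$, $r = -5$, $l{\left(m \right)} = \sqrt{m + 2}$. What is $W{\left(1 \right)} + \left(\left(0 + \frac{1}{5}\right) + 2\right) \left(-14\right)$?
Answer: $- \frac{149}{5} - \frac{\sqrt{3}}{5} \approx -30.146$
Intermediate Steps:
$l{\left(m \right)} = \sqrt{2 + m}$
$W{\left(L \right)} = 1 - \frac{\sqrt{2 + L}}{5}$ ($W{\left(L \right)} = \frac{L}{L} + \frac{\sqrt{2 + L}}{-5} = 1 + \sqrt{2 + L} \left(- \frac{1}{5}\right) = 1 - \frac{\sqrt{2 + L}}{5}$)
$W{\left(1 \right)} + \left(\left(0 + \frac{1}{5}\right) + 2\right) \left(-14\right) = \left(1 - \frac{\sqrt{2 + 1}}{5}\right) + \left(\left(0 + \frac{1}{5}\right) + 2\right) \left(-14\right) = \left(1 - \frac{\sqrt{3}}{5}\right) + \left(\left(0 + \frac{1}{5}\right) + 2\right) \left(-14\right) = \left(1 - \frac{\sqrt{3}}{5}\right) + \left(\frac{1}{5} + 2\right) \left(-14\right) = \left(1 - \frac{\sqrt{3}}{5}\right) + \frac{11}{5} \left(-14\right) = \left(1 - \frac{\sqrt{3}}{5}\right) - \frac{154}{5} = - \frac{149}{5} - \frac{\sqrt{3}}{5}$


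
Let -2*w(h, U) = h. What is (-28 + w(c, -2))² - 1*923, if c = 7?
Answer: 277/4 ≈ 69.250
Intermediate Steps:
w(h, U) = -h/2
(-28 + w(c, -2))² - 1*923 = (-28 - ½*7)² - 1*923 = (-28 - 7/2)² - 923 = (-63/2)² - 923 = 3969/4 - 923 = 277/4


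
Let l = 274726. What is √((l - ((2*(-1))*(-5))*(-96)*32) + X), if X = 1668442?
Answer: 8*√30842 ≈ 1405.0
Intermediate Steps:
√((l - ((2*(-1))*(-5))*(-96)*32) + X) = √((274726 - ((2*(-1))*(-5))*(-96)*32) + 1668442) = √((274726 - -2*(-5)*(-96)*32) + 1668442) = √((274726 - 10*(-96)*32) + 1668442) = √((274726 - (-960)*32) + 1668442) = √((274726 - 1*(-30720)) + 1668442) = √((274726 + 30720) + 1668442) = √(305446 + 1668442) = √1973888 = 8*√30842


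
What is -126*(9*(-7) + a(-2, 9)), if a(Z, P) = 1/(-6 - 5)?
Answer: 87444/11 ≈ 7949.5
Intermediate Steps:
a(Z, P) = -1/11 (a(Z, P) = 1/(-11) = -1/11)
-126*(9*(-7) + a(-2, 9)) = -126*(9*(-7) - 1/11) = -126*(-63 - 1/11) = -126*(-694/11) = 87444/11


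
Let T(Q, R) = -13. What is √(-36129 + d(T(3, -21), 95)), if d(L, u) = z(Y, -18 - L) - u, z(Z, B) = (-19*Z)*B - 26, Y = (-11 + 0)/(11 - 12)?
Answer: I*√35205 ≈ 187.63*I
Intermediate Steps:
Y = 11 (Y = -11/(-1) = -11*(-1) = 11)
z(Z, B) = -26 - 19*B*Z (z(Z, B) = -19*B*Z - 26 = -26 - 19*B*Z)
d(L, u) = 3736 - u + 209*L (d(L, u) = (-26 - 19*(-18 - L)*11) - u = (-26 + (3762 + 209*L)) - u = (3736 + 209*L) - u = 3736 - u + 209*L)
√(-36129 + d(T(3, -21), 95)) = √(-36129 + (3736 - 1*95 + 209*(-13))) = √(-36129 + (3736 - 95 - 2717)) = √(-36129 + 924) = √(-35205) = I*√35205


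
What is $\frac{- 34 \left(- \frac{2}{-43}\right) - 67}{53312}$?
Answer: $- \frac{2949}{2292416} \approx -0.0012864$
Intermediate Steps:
$\frac{- 34 \left(- \frac{2}{-43}\right) - 67}{53312} = \left(- 34 \left(\left(-2\right) \left(- \frac{1}{43}\right)\right) - 67\right) \frac{1}{53312} = \left(\left(-34\right) \frac{2}{43} - 67\right) \frac{1}{53312} = \left(- \frac{68}{43} - 67\right) \frac{1}{53312} = \left(- \frac{2949}{43}\right) \frac{1}{53312} = - \frac{2949}{2292416}$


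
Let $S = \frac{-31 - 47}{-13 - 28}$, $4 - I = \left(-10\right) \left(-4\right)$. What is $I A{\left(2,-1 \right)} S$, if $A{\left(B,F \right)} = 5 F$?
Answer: $\frac{14040}{41} \approx 342.44$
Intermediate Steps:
$I = -36$ ($I = 4 - \left(-10\right) \left(-4\right) = 4 - 40 = -36$)
$S = \frac{78}{41}$ ($S = - \frac{78}{-41} = \left(-78\right) \left(- \frac{1}{41}\right) = \frac{78}{41} \approx 1.9024$)
$I A{\left(2,-1 \right)} S = - 36 \cdot 5 \left(-1\right) \frac{78}{41} = \left(-36\right) \left(-5\right) \frac{78}{41} = 180 \cdot \frac{78}{41} = \frac{14040}{41}$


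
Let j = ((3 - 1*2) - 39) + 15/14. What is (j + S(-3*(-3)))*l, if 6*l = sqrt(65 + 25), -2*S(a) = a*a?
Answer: -271*sqrt(10)/7 ≈ -122.43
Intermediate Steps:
S(a) = -a**2/2 (S(a) = -a*a/2 = -a**2/2)
l = sqrt(10)/2 (l = sqrt(65 + 25)/6 = sqrt(90)/6 = (3*sqrt(10))/6 = sqrt(10)/2 ≈ 1.5811)
j = -517/14 (j = ((3 - 2) - 39) + 15*(1/14) = (1 - 39) + 15/14 = -38 + 15/14 = -517/14 ≈ -36.929)
(j + S(-3*(-3)))*l = (-517/14 - (-3*(-3))**2/2)*(sqrt(10)/2) = (-517/14 - 1/2*9**2)*(sqrt(10)/2) = (-517/14 - 1/2*81)*(sqrt(10)/2) = (-517/14 - 81/2)*(sqrt(10)/2) = -271*sqrt(10)/7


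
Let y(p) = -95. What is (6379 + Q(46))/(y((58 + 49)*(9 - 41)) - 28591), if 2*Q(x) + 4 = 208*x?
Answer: -11161/28686 ≈ -0.38907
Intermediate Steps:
Q(x) = -2 + 104*x (Q(x) = -2 + (208*x)/2 = -2 + 104*x)
(6379 + Q(46))/(y((58 + 49)*(9 - 41)) - 28591) = (6379 + (-2 + 104*46))/(-95 - 28591) = (6379 + (-2 + 4784))/(-28686) = (6379 + 4782)*(-1/28686) = 11161*(-1/28686) = -11161/28686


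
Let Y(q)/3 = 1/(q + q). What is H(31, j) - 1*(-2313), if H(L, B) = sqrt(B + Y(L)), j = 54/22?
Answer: 2313 + sqrt(1164174)/682 ≈ 2314.6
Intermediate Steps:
j = 27/11 (j = 54*(1/22) = 27/11 ≈ 2.4545)
Y(q) = 3/(2*q) (Y(q) = 3/(q + q) = 3/((2*q)) = 3*(1/(2*q)) = 3/(2*q))
H(L, B) = sqrt(B + 3/(2*L))
H(31, j) - 1*(-2313) = sqrt(4*(27/11) + 6/31)/2 - 1*(-2313) = sqrt(108/11 + 6*(1/31))/2 + 2313 = sqrt(108/11 + 6/31)/2 + 2313 = sqrt(3414/341)/2 + 2313 = (sqrt(1164174)/341)/2 + 2313 = sqrt(1164174)/682 + 2313 = 2313 + sqrt(1164174)/682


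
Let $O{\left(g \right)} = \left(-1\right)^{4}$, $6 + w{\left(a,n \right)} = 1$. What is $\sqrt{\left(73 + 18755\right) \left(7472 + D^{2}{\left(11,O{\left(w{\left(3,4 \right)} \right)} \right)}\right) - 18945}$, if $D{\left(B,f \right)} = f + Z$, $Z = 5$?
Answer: $9 \sqrt{1744959} \approx 11889.0$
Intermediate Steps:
$w{\left(a,n \right)} = -5$ ($w{\left(a,n \right)} = -6 + 1 = -5$)
$O{\left(g \right)} = 1$
$D{\left(B,f \right)} = 5 + f$ ($D{\left(B,f \right)} = f + 5 = 5 + f$)
$\sqrt{\left(73 + 18755\right) \left(7472 + D^{2}{\left(11,O{\left(w{\left(3,4 \right)} \right)} \right)}\right) - 18945} = \sqrt{\left(73 + 18755\right) \left(7472 + \left(5 + 1\right)^{2}\right) - 18945} = \sqrt{18828 \left(7472 + 6^{2}\right) - 18945} = \sqrt{18828 \left(7472 + 36\right) - 18945} = \sqrt{18828 \cdot 7508 - 18945} = \sqrt{141360624 - 18945} = \sqrt{141341679} = 9 \sqrt{1744959}$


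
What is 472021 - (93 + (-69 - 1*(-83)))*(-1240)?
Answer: 604701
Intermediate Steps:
472021 - (93 + (-69 - 1*(-83)))*(-1240) = 472021 - (93 + (-69 + 83))*(-1240) = 472021 - (93 + 14)*(-1240) = 472021 - 107*(-1240) = 472021 - 1*(-132680) = 472021 + 132680 = 604701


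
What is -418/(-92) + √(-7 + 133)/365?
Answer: 209/46 + 3*√14/365 ≈ 4.5742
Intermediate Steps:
-418/(-92) + √(-7 + 133)/365 = -418*(-1/92) + √126*(1/365) = 209/46 + (3*√14)*(1/365) = 209/46 + 3*√14/365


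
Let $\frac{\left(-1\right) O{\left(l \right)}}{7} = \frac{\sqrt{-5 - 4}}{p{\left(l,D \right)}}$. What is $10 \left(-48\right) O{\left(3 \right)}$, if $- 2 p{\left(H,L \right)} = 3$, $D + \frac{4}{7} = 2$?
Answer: $- 6720 i \approx - 6720.0 i$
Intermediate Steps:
$D = \frac{10}{7}$ ($D = - \frac{4}{7} + 2 = \frac{10}{7} \approx 1.4286$)
$p{\left(H,L \right)} = - \frac{3}{2}$ ($p{\left(H,L \right)} = \left(- \frac{1}{2}\right) 3 = - \frac{3}{2}$)
$O{\left(l \right)} = 14 i$ ($O{\left(l \right)} = - 7 \frac{\sqrt{-5 - 4}}{- \frac{3}{2}} = - 7 \sqrt{-9} \left(- \frac{2}{3}\right) = - 7 \cdot 3 i \left(- \frac{2}{3}\right) = - 7 \left(- 2 i\right) = 14 i$)
$10 \left(-48\right) O{\left(3 \right)} = 10 \left(-48\right) 14 i = - 480 \cdot 14 i = - 6720 i$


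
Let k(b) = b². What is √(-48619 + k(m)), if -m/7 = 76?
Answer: 3*√26045 ≈ 484.15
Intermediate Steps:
m = -532 (m = -7*76 = -532)
√(-48619 + k(m)) = √(-48619 + (-532)²) = √(-48619 + 283024) = √234405 = 3*√26045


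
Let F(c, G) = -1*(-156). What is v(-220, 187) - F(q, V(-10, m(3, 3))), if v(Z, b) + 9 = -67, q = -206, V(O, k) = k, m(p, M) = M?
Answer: -232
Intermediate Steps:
v(Z, b) = -76 (v(Z, b) = -9 - 67 = -76)
F(c, G) = 156
v(-220, 187) - F(q, V(-10, m(3, 3))) = -76 - 1*156 = -76 - 156 = -232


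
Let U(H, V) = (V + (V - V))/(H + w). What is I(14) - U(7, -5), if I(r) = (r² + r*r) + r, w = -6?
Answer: 411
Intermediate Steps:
U(H, V) = V/(-6 + H) (U(H, V) = (V + (V - V))/(H - 6) = (V + 0)/(-6 + H) = V/(-6 + H))
I(r) = r + 2*r² (I(r) = (r² + r²) + r = 2*r² + r = r + 2*r²)
I(14) - U(7, -5) = 14*(1 + 2*14) - (-5)/(-6 + 7) = 14*(1 + 28) - (-5)/1 = 14*29 - (-5) = 406 - 1*(-5) = 406 + 5 = 411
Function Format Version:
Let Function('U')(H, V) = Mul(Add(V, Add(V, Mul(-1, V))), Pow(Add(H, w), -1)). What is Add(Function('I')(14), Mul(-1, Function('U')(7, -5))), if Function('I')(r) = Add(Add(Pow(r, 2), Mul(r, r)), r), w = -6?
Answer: 411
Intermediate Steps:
Function('U')(H, V) = Mul(V, Pow(Add(-6, H), -1)) (Function('U')(H, V) = Mul(Add(V, Add(V, Mul(-1, V))), Pow(Add(H, -6), -1)) = Mul(Add(V, 0), Pow(Add(-6, H), -1)) = Mul(V, Pow(Add(-6, H), -1)))
Function('I')(r) = Add(r, Mul(2, Pow(r, 2))) (Function('I')(r) = Add(Add(Pow(r, 2), Pow(r, 2)), r) = Add(Mul(2, Pow(r, 2)), r) = Add(r, Mul(2, Pow(r, 2))))
Add(Function('I')(14), Mul(-1, Function('U')(7, -5))) = Add(Mul(14, Add(1, Mul(2, 14))), Mul(-1, Mul(-5, Pow(Add(-6, 7), -1)))) = Add(Mul(14, Add(1, 28)), Mul(-1, Mul(-5, Pow(1, -1)))) = Add(Mul(14, 29), Mul(-1, Mul(-5, 1))) = Add(406, Mul(-1, -5)) = Add(406, 5) = 411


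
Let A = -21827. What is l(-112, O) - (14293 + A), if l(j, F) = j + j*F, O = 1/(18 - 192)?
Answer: 645770/87 ≈ 7422.6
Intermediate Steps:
O = -1/174 (O = 1/(-174) = -1/174 ≈ -0.0057471)
l(j, F) = j + F*j
l(-112, O) - (14293 + A) = -112*(1 - 1/174) - (14293 - 21827) = -112*173/174 - 1*(-7534) = -9688/87 + 7534 = 645770/87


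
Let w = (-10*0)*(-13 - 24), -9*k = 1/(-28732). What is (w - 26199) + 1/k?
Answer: 232389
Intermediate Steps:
k = 1/258588 (k = -⅑/(-28732) = -⅑*(-1/28732) = 1/258588 ≈ 3.8672e-6)
w = 0 (w = 0*(-37) = 0)
(w - 26199) + 1/k = (0 - 26199) + 1/(1/258588) = -26199 + 258588 = 232389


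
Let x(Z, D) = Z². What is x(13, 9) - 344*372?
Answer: -127799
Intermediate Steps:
x(13, 9) - 344*372 = 13² - 344*372 = 169 - 127968 = -127799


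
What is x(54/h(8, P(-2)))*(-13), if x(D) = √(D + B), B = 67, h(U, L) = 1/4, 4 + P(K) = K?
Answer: -13*√283 ≈ -218.69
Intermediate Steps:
P(K) = -4 + K
h(U, L) = ¼
x(D) = √(67 + D) (x(D) = √(D + 67) = √(67 + D))
x(54/h(8, P(-2)))*(-13) = √(67 + 54/(¼))*(-13) = √(67 + 54*4)*(-13) = √(67 + 216)*(-13) = √283*(-13) = -13*√283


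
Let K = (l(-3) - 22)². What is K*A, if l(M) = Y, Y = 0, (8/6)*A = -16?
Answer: -5808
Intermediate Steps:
A = -12 (A = (¾)*(-16) = -12)
l(M) = 0
K = 484 (K = (0 - 22)² = (-22)² = 484)
K*A = 484*(-12) = -5808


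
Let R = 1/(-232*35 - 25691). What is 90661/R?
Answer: -3065339071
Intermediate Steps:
R = -1/33811 (R = 1/(-8120 - 25691) = 1/(-33811) = -1/33811 ≈ -2.9576e-5)
90661/R = 90661/(-1/33811) = 90661*(-33811) = -3065339071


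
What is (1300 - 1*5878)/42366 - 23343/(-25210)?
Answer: 145589693/178007810 ≈ 0.81788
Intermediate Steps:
(1300 - 1*5878)/42366 - 23343/(-25210) = (1300 - 5878)*(1/42366) - 23343*(-1/25210) = -4578*1/42366 + 23343/25210 = -763/7061 + 23343/25210 = 145589693/178007810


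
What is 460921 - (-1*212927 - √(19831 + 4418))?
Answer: 673848 + √24249 ≈ 6.7400e+5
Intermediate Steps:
460921 - (-1*212927 - √(19831 + 4418)) = 460921 - (-212927 - √24249) = 460921 + (212927 + √24249) = 673848 + √24249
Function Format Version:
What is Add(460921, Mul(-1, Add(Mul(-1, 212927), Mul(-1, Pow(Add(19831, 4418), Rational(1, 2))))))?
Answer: Add(673848, Pow(24249, Rational(1, 2))) ≈ 6.7400e+5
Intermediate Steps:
Add(460921, Mul(-1, Add(Mul(-1, 212927), Mul(-1, Pow(Add(19831, 4418), Rational(1, 2)))))) = Add(460921, Mul(-1, Add(-212927, Mul(-1, Pow(24249, Rational(1, 2)))))) = Add(460921, Add(212927, Pow(24249, Rational(1, 2)))) = Add(673848, Pow(24249, Rational(1, 2)))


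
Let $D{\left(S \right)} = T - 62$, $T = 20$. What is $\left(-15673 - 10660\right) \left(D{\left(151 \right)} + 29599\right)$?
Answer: $-778324481$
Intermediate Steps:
$D{\left(S \right)} = -42$ ($D{\left(S \right)} = 20 - 62 = -42$)
$\left(-15673 - 10660\right) \left(D{\left(151 \right)} + 29599\right) = \left(-15673 - 10660\right) \left(-42 + 29599\right) = \left(-26333\right) 29557 = -778324481$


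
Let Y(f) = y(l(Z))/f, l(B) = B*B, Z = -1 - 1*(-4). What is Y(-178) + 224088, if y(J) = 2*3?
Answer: 19943829/89 ≈ 2.2409e+5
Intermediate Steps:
Z = 3 (Z = -1 + 4 = 3)
l(B) = B**2
y(J) = 6
Y(f) = 6/f
Y(-178) + 224088 = 6/(-178) + 224088 = 6*(-1/178) + 224088 = -3/89 + 224088 = 19943829/89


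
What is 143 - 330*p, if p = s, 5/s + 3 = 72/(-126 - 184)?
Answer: 109131/167 ≈ 653.48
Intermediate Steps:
s = -775/501 (s = 5/(-3 + 72/(-126 - 184)) = 5/(-3 + 72/(-310)) = 5/(-3 + 72*(-1/310)) = 5/(-3 - 36/155) = 5/(-501/155) = 5*(-155/501) = -775/501 ≈ -1.5469)
p = -775/501 ≈ -1.5469
143 - 330*p = 143 - 330*(-775/501) = 143 + 85250/167 = 109131/167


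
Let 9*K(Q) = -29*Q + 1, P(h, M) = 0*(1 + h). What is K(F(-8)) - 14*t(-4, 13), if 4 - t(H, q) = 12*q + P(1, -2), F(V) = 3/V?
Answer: 153311/72 ≈ 2129.3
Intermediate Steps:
P(h, M) = 0
K(Q) = 1/9 - 29*Q/9 (K(Q) = (-29*Q + 1)/9 = (1 - 29*Q)/9 = 1/9 - 29*Q/9)
t(H, q) = 4 - 12*q (t(H, q) = 4 - (12*q + 0) = 4 - 12*q)
K(F(-8)) - 14*t(-4, 13) = (1/9 - 29/(3*(-8))) - 14*(4 - 12*13) = (1/9 - 29*(-1)/(3*8)) - 14*(4 - 156) = (1/9 - 29/9*(-3/8)) - 14*(-152) = (1/9 + 29/24) + 2128 = 95/72 + 2128 = 153311/72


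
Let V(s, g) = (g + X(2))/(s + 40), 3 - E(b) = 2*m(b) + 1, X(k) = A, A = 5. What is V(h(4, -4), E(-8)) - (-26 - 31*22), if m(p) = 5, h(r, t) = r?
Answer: 31149/44 ≈ 707.93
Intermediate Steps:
X(k) = 5
E(b) = -8 (E(b) = 3 - (2*5 + 1) = 3 - (10 + 1) = 3 - 1*11 = 3 - 11 = -8)
V(s, g) = (5 + g)/(40 + s) (V(s, g) = (g + 5)/(s + 40) = (5 + g)/(40 + s))
V(h(4, -4), E(-8)) - (-26 - 31*22) = (5 - 8)/(40 + 4) - (-26 - 31*22) = -3/44 - (-26 - 682) = (1/44)*(-3) - 1*(-708) = -3/44 + 708 = 31149/44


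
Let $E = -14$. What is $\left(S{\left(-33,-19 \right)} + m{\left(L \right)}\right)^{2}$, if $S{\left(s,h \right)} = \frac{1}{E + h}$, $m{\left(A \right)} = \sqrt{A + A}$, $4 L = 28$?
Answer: $\frac{15247}{1089} - \frac{2 \sqrt{14}}{33} \approx 13.774$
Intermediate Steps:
$L = 7$ ($L = \frac{1}{4} \cdot 28 = 7$)
$m{\left(A \right)} = \sqrt{2} \sqrt{A}$ ($m{\left(A \right)} = \sqrt{2 A} = \sqrt{2} \sqrt{A}$)
$S{\left(s,h \right)} = \frac{1}{-14 + h}$
$\left(S{\left(-33,-19 \right)} + m{\left(L \right)}\right)^{2} = \left(\frac{1}{-14 - 19} + \sqrt{2} \sqrt{7}\right)^{2} = \left(\frac{1}{-33} + \sqrt{14}\right)^{2} = \left(- \frac{1}{33} + \sqrt{14}\right)^{2}$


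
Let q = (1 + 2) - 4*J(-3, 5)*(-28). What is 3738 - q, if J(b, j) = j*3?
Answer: 2055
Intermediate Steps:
J(b, j) = 3*j
q = 1683 (q = (1 + 2) - 12*5*(-28) = 3 - 4*15*(-28) = 3 - 60*(-28) = 3 + 1680 = 1683)
3738 - q = 3738 - 1*1683 = 3738 - 1683 = 2055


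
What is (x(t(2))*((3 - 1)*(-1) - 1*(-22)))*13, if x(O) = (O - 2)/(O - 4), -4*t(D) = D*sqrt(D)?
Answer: 3900/31 + 520*sqrt(2)/31 ≈ 149.53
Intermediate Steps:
t(D) = -D**(3/2)/4 (t(D) = -D*sqrt(D)/4 = -D**(3/2)/4)
x(O) = (-2 + O)/(-4 + O)
(x(t(2))*((3 - 1)*(-1) - 1*(-22)))*13 = (((-2 - sqrt(2)/2)/(-4 - sqrt(2)/2))*((3 - 1)*(-1) - 1*(-22)))*13 = (((-2 - sqrt(2)/2)/(-4 - sqrt(2)/2))*(2*(-1) + 22))*13 = (((-2 - sqrt(2)/2)/(-4 - sqrt(2)/2))*(-2 + 22))*13 = (((-2 - sqrt(2)/2)/(-4 - sqrt(2)/2))*20)*13 = (20*(-2 - sqrt(2)/2)/(-4 - sqrt(2)/2))*13 = 260*(-2 - sqrt(2)/2)/(-4 - sqrt(2)/2)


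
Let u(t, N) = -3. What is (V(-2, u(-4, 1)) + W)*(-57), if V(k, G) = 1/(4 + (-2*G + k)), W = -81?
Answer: 36879/8 ≈ 4609.9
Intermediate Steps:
V(k, G) = 1/(4 + k - 2*G) (V(k, G) = 1/(4 + (k - 2*G)) = 1/(4 + k - 2*G))
(V(-2, u(-4, 1)) + W)*(-57) = (1/(4 - 2 - 2*(-3)) - 81)*(-57) = (1/(4 - 2 + 6) - 81)*(-57) = (1/8 - 81)*(-57) = -647/8*(-57) = 36879/8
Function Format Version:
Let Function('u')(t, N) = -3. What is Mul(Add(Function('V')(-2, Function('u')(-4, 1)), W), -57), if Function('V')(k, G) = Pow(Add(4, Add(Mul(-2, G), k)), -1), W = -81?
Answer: Rational(36879, 8) ≈ 4609.9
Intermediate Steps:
Function('V')(k, G) = Pow(Add(4, k, Mul(-2, G)), -1) (Function('V')(k, G) = Pow(Add(4, Add(k, Mul(-2, G))), -1) = Pow(Add(4, k, Mul(-2, G)), -1))
Mul(Add(Function('V')(-2, Function('u')(-4, 1)), W), -57) = Mul(Add(Pow(Add(4, -2, Mul(-2, -3)), -1), -81), -57) = Mul(Add(Pow(Add(4, -2, 6), -1), -81), -57) = Mul(Add(Pow(8, -1), -81), -57) = Mul(Add(Rational(1, 8), -81), -57) = Mul(Rational(-647, 8), -57) = Rational(36879, 8)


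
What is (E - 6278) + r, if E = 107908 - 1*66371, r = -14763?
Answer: 20496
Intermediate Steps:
E = 41537 (E = 107908 - 66371 = 41537)
(E - 6278) + r = (41537 - 6278) - 14763 = 35259 - 14763 = 20496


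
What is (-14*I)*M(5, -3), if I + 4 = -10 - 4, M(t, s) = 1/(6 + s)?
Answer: 84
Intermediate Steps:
I = -18 (I = -4 + (-10 - 4) = -4 - 14 = -18)
(-14*I)*M(5, -3) = (-14*(-18))/(6 - 3) = 252/3 = 252*(⅓) = 84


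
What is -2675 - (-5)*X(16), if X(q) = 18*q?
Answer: -1235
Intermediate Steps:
-2675 - (-5)*X(16) = -2675 - (-5)*18*16 = -2675 - (-5)*288 = -2675 - 1*(-1440) = -2675 + 1440 = -1235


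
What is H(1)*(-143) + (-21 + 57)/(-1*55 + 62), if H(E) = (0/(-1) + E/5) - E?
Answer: 4184/35 ≈ 119.54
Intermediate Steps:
H(E) = -4*E/5 (H(E) = (0*(-1) + E*(1/5)) - E = (0 + E/5) - E = E/5 - E = -4*E/5)
H(1)*(-143) + (-21 + 57)/(-1*55 + 62) = -4/5*1*(-143) + (-21 + 57)/(-1*55 + 62) = -4/5*(-143) + 36/(-55 + 62) = 572/5 + 36/7 = 4184/35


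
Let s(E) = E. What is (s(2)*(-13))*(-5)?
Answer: 130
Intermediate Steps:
(s(2)*(-13))*(-5) = (2*(-13))*(-5) = -26*(-5) = 130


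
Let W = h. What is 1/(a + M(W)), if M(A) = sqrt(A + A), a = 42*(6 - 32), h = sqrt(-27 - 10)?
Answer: 1/(-1092 + sqrt(2)*37**(1/4)*sqrt(I)) ≈ -0.00091782 - 2.078e-6*I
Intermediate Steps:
h = I*sqrt(37) (h = sqrt(-37) = I*sqrt(37) ≈ 6.0828*I)
W = I*sqrt(37) ≈ 6.0828*I
a = -1092 (a = 42*(-26) = -1092)
M(A) = sqrt(2)*sqrt(A) (M(A) = sqrt(2*A) = sqrt(2)*sqrt(A))
1/(a + M(W)) = 1/(-1092 + sqrt(2)*sqrt(I*sqrt(37))) = 1/(-1092 + sqrt(2)*(37**(1/4)*sqrt(I))) = 1/(-1092 + sqrt(2)*37**(1/4)*sqrt(I))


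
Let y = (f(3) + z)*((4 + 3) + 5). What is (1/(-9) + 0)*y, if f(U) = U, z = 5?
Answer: -32/3 ≈ -10.667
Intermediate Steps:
y = 96 (y = (3 + 5)*((4 + 3) + 5) = 8*(7 + 5) = 8*12 = 96)
(1/(-9) + 0)*y = (1/(-9) + 0)*96 = (-1/9 + 0)*96 = -1/9*96 = -32/3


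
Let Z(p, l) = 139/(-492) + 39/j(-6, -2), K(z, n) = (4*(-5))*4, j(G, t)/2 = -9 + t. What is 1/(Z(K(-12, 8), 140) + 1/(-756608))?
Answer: -1023690624/2103939049 ≈ -0.48656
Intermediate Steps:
j(G, t) = -18 + 2*t (j(G, t) = 2*(-9 + t) = -18 + 2*t)
K(z, n) = -80 (K(z, n) = -20*4 = -80)
Z(p, l) = -11123/5412 (Z(p, l) = 139/(-492) + 39/(-18 + 2*(-2)) = 139*(-1/492) + 39/(-18 - 4) = -139/492 + 39/(-22) = -139/492 + 39*(-1/22) = -139/492 - 39/22 = -11123/5412)
1/(Z(K(-12, 8), 140) + 1/(-756608)) = 1/(-11123/5412 + 1/(-756608)) = 1/(-11123/5412 - 1/756608) = 1/(-2103939049/1023690624) = -1023690624/2103939049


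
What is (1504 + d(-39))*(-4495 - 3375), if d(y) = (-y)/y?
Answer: -11828610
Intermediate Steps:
d(y) = -1
(1504 + d(-39))*(-4495 - 3375) = (1504 - 1)*(-4495 - 3375) = 1503*(-7870) = -11828610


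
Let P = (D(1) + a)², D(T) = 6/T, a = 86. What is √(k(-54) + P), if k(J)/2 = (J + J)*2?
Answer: 4*√502 ≈ 89.621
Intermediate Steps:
P = 8464 (P = (6/1 + 86)² = (6*1 + 86)² = (6 + 86)² = 92² = 8464)
k(J) = 8*J (k(J) = 2*((J + J)*2) = 2*((2*J)*2) = 2*(4*J) = 8*J)
√(k(-54) + P) = √(8*(-54) + 8464) = √(-432 + 8464) = √8032 = 4*√502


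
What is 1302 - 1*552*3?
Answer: -354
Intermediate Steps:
1302 - 1*552*3 = 1302 - 552*3 = 1302 - 1656 = -354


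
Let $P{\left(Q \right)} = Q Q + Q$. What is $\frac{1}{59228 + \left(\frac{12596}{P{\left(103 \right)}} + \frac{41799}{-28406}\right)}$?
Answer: $\frac{19017817}{1126381643469} \approx 1.6884 \cdot 10^{-5}$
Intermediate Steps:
$P{\left(Q \right)} = Q + Q^{2}$ ($P{\left(Q \right)} = Q^{2} + Q = Q + Q^{2}$)
$\frac{1}{59228 + \left(\frac{12596}{P{\left(103 \right)}} + \frac{41799}{-28406}\right)} = \frac{1}{59228 + \left(\frac{12596}{103 \left(1 + 103\right)} + \frac{41799}{-28406}\right)} = \frac{1}{59228 + \left(\frac{12596}{103 \cdot 104} + 41799 \left(- \frac{1}{28406}\right)\right)} = \frac{1}{59228 - \left(\frac{41799}{28406} - \frac{12596}{10712}\right)} = \frac{1}{59228 + \left(12596 \cdot \frac{1}{10712} - \frac{41799}{28406}\right)} = \frac{1}{59228 + \left(\frac{3149}{2678} - \frac{41799}{28406}\right)} = \frac{1}{59228 - \frac{5621807}{19017817}} = \frac{1}{\frac{1126381643469}{19017817}} = \frac{19017817}{1126381643469}$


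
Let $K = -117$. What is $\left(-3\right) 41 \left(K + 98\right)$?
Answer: $2337$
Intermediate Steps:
$\left(-3\right) 41 \left(K + 98\right) = \left(-3\right) 41 \left(-117 + 98\right) = \left(-123\right) \left(-19\right) = 2337$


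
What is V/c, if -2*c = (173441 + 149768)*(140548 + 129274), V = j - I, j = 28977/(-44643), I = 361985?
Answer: 5386708444/648877811506519 ≈ 8.3016e-6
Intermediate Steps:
j = -9659/14881 (j = 28977*(-1/44643) = -9659/14881 ≈ -0.64908)
V = -5386708444/14881 (V = -9659/14881 - 1*361985 = -9659/14881 - 361985 = -5386708444/14881 ≈ -3.6199e+5)
c = -43604449399 (c = -(173441 + 149768)*(140548 + 129274)/2 = -323209*269822/2 = -½*87208898798 = -43604449399)
V/c = -5386708444/14881/(-43604449399) = -5386708444/14881*(-1/43604449399) = 5386708444/648877811506519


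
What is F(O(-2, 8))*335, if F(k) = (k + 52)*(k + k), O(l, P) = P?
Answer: 321600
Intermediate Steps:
F(k) = 2*k*(52 + k) (F(k) = (52 + k)*(2*k) = 2*k*(52 + k))
F(O(-2, 8))*335 = (2*8*(52 + 8))*335 = (2*8*60)*335 = 960*335 = 321600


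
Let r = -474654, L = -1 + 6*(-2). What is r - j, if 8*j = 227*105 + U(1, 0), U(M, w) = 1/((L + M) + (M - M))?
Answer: -45852803/96 ≈ -4.7763e+5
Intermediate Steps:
L = -13 (L = -1 - 12 = -13)
U(M, w) = 1/(-13 + M) (U(M, w) = 1/((-13 + M) + (M - M)) = 1/((-13 + M) + 0) = 1/(-13 + M))
j = 286019/96 (j = (227*105 + 1/(-13 + 1))/8 = (23835 + 1/(-12))/8 = (23835 - 1/12)/8 = (⅛)*(286019/12) = 286019/96 ≈ 2979.4)
r - j = -474654 - 1*286019/96 = -474654 - 286019/96 = -45852803/96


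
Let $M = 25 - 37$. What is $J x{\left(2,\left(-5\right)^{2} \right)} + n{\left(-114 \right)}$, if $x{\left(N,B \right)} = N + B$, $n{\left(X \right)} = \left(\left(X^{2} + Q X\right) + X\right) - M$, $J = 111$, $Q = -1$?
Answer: $16005$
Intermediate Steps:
$M = -12$ ($M = 25 - 37 = -12$)
$n{\left(X \right)} = 12 + X^{2}$ ($n{\left(X \right)} = \left(\left(X^{2} - X\right) + X\right) - -12 = X^{2} + 12 = 12 + X^{2}$)
$x{\left(N,B \right)} = B + N$
$J x{\left(2,\left(-5\right)^{2} \right)} + n{\left(-114 \right)} = 111 \left(\left(-5\right)^{2} + 2\right) + \left(12 + \left(-114\right)^{2}\right) = 111 \left(25 + 2\right) + \left(12 + 12996\right) = 111 \cdot 27 + 13008 = 2997 + 13008 = 16005$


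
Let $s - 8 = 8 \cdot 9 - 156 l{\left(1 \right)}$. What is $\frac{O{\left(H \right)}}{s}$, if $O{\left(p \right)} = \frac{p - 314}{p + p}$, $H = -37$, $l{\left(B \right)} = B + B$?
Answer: $- \frac{351}{17168} \approx -0.020445$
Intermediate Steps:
$l{\left(B \right)} = 2 B$
$O{\left(p \right)} = \frac{-314 + p}{2 p}$
$s = -232$ ($s = 8 + \left(8 \cdot 9 - 156 \cdot 2 \cdot 1\right) = 8 + \left(72 - 312\right) = 8 - 240 = -232$)
$\frac{O{\left(H \right)}}{s} = \frac{\frac{1}{2} \frac{1}{-37} \left(-314 - 37\right)}{-232} = \frac{1}{2} \left(- \frac{1}{37}\right) \left(-351\right) \left(- \frac{1}{232}\right) = \frac{351}{74} \left(- \frac{1}{232}\right) = - \frac{351}{17168}$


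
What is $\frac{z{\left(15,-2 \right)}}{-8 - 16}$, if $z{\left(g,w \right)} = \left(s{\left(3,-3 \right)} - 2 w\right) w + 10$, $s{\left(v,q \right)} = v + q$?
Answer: $- \frac{1}{12} \approx -0.083333$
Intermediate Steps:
$s{\left(v,q \right)} = q + v$
$z{\left(g,w \right)} = 10 - 2 w^{2}$ ($z{\left(g,w \right)} = \left(\left(-3 + 3\right) - 2 w\right) w + 10 = \left(0 - 2 w\right) w + 10 = - 2 w w + 10 = - 2 w^{2} + 10 = 10 - 2 w^{2}$)
$\frac{z{\left(15,-2 \right)}}{-8 - 16} = \frac{10 - 2 \left(-2\right)^{2}}{-8 - 16} = \frac{10 - 8}{-24} = - \frac{10 - 8}{24} = \left(- \frac{1}{24}\right) 2 = - \frac{1}{12}$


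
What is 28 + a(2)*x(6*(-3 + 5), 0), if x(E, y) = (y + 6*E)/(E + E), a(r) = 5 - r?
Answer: 37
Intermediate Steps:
x(E, y) = (y + 6*E)/(2*E) (x(E, y) = (y + 6*E)/((2*E)) = (y + 6*E)*(1/(2*E)) = (y + 6*E)/(2*E))
28 + a(2)*x(6*(-3 + 5), 0) = 28 + (5 - 1*2)*(3 + (½)*0/(6*(-3 + 5))) = 28 + (5 - 2)*(3 + (½)*0/(6*2)) = 28 + 3*(3 + (½)*0/12) = 28 + 3*(3 + (½)*0*(1/12)) = 28 + 3*(3 + 0) = 28 + 3*3 = 28 + 9 = 37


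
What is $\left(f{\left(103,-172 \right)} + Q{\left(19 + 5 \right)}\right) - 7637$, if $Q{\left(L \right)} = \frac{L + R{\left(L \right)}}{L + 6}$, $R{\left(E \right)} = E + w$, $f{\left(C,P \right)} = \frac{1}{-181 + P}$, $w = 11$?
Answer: $- \frac{80855033}{10590} \approx -7635.0$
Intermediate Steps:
$R{\left(E \right)} = 11 + E$ ($R{\left(E \right)} = E + 11 = 11 + E$)
$Q{\left(L \right)} = \frac{11 + 2 L}{6 + L}$ ($Q{\left(L \right)} = \frac{L + \left(11 + L\right)}{L + 6} = \frac{11 + 2 L}{6 + L}$)
$\left(f{\left(103,-172 \right)} + Q{\left(19 + 5 \right)}\right) - 7637 = \left(\frac{1}{-181 - 172} + \frac{11 + 2 \left(19 + 5\right)}{6 + \left(19 + 5\right)}\right) - 7637 = \left(\frac{1}{-353} + \frac{11 + 2 \cdot 24}{6 + 24}\right) - 7637 = \left(- \frac{1}{353} + \frac{11 + 48}{30}\right) - 7637 = \left(- \frac{1}{353} + \frac{1}{30} \cdot 59\right) - 7637 = \left(- \frac{1}{353} + \frac{59}{30}\right) - 7637 = \frac{20797}{10590} - 7637 = - \frac{80855033}{10590}$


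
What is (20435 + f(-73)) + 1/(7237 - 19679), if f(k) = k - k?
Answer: 254252269/12442 ≈ 20435.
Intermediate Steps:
f(k) = 0
(20435 + f(-73)) + 1/(7237 - 19679) = (20435 + 0) + 1/(7237 - 19679) = 20435 + 1/(-12442) = 20435 - 1/12442 = 254252269/12442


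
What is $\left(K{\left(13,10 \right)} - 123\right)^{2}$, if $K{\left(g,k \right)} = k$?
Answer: $12769$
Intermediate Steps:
$\left(K{\left(13,10 \right)} - 123\right)^{2} = \left(10 - 123\right)^{2} = \left(-113\right)^{2} = 12769$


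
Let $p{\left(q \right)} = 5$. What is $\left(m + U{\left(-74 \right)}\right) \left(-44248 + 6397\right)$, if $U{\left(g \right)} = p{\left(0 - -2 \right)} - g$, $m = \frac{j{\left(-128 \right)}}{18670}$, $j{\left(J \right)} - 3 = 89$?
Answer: $- \frac{27915528861}{9335} \approx -2.9904 \cdot 10^{6}$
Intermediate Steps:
$j{\left(J \right)} = 92$ ($j{\left(J \right)} = 3 + 89 = 92$)
$m = \frac{46}{9335}$ ($m = \frac{92}{18670} = 92 \cdot \frac{1}{18670} = \frac{46}{9335} \approx 0.0049277$)
$U{\left(g \right)} = 5 - g$
$\left(m + U{\left(-74 \right)}\right) \left(-44248 + 6397\right) = \left(\frac{46}{9335} + \left(5 - -74\right)\right) \left(-44248 + 6397\right) = \left(\frac{46}{9335} + \left(5 + 74\right)\right) \left(-37851\right) = \left(\frac{46}{9335} + 79\right) \left(-37851\right) = \frac{737511}{9335} \left(-37851\right) = - \frac{27915528861}{9335}$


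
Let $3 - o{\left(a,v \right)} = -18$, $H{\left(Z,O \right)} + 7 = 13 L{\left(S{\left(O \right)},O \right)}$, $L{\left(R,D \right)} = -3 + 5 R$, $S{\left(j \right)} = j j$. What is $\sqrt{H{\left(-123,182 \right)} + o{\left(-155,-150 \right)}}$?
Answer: $\sqrt{2153035} \approx 1467.3$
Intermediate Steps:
$S{\left(j \right)} = j^{2}$
$H{\left(Z,O \right)} = -46 + 65 O^{2}$ ($H{\left(Z,O \right)} = -7 + 13 \left(-3 + 5 O^{2}\right) = -7 + \left(-39 + 65 O^{2}\right) = -46 + 65 O^{2}$)
$o{\left(a,v \right)} = 21$ ($o{\left(a,v \right)} = 3 - -18 = 3 + 18 = 21$)
$\sqrt{H{\left(-123,182 \right)} + o{\left(-155,-150 \right)}} = \sqrt{\left(-46 + 65 \cdot 182^{2}\right) + 21} = \sqrt{\left(-46 + 65 \cdot 33124\right) + 21} = \sqrt{\left(-46 + 2153060\right) + 21} = \sqrt{2153014 + 21} = \sqrt{2153035}$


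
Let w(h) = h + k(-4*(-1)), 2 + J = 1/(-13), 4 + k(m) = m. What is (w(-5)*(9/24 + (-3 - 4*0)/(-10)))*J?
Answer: 729/104 ≈ 7.0096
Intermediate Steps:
k(m) = -4 + m
J = -27/13 (J = -2 + 1/(-13) = -2 - 1/13 = -27/13 ≈ -2.0769)
w(h) = h (w(h) = h + (-4 - 4*(-1)) = h + (-4 + 4) = h + 0 = h)
(w(-5)*(9/24 + (-3 - 4*0)/(-10)))*J = -5*(9/24 + (-3 - 4*0)/(-10))*(-27/13) = -5*(9*(1/24) + (-3 + 0)*(-⅒))*(-27/13) = -5*(3/8 - 3*(-⅒))*(-27/13) = -5*(3/8 + 3/10)*(-27/13) = -5*27/40*(-27/13) = -27/8*(-27/13) = 729/104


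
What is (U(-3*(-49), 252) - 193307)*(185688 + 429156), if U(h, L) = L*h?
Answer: -96077367972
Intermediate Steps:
(U(-3*(-49), 252) - 193307)*(185688 + 429156) = (252*(-3*(-49)) - 193307)*(185688 + 429156) = (252*147 - 193307)*614844 = (37044 - 193307)*614844 = -156263*614844 = -96077367972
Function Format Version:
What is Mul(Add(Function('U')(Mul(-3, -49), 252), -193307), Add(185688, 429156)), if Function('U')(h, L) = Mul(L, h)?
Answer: -96077367972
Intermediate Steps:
Mul(Add(Function('U')(Mul(-3, -49), 252), -193307), Add(185688, 429156)) = Mul(Add(Mul(252, Mul(-3, -49)), -193307), Add(185688, 429156)) = Mul(Add(Mul(252, 147), -193307), 614844) = Mul(Add(37044, -193307), 614844) = Mul(-156263, 614844) = -96077367972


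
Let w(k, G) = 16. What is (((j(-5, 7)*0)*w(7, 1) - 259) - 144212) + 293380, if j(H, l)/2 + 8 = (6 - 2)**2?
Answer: 148909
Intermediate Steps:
j(H, l) = 16 (j(H, l) = -16 + 2*(6 - 2)**2 = -16 + 2*4**2 = -16 + 2*16 = -16 + 32 = 16)
(((j(-5, 7)*0)*w(7, 1) - 259) - 144212) + 293380 = (((16*0)*16 - 259) - 144212) + 293380 = ((0*16 - 259) - 144212) + 293380 = ((0 - 259) - 144212) + 293380 = (-259 - 144212) + 293380 = -144471 + 293380 = 148909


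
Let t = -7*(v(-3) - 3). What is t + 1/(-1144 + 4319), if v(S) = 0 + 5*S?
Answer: 400051/3175 ≈ 126.00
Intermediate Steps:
v(S) = 5*S
t = 126 (t = -7*(5*(-3) - 3) = -7*(-15 - 3) = -7*(-18) = 126)
t + 1/(-1144 + 4319) = 126 + 1/(-1144 + 4319) = 126 + 1/3175 = 400051/3175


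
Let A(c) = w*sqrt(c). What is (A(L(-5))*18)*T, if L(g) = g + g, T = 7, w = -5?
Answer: -630*I*sqrt(10) ≈ -1992.2*I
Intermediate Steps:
L(g) = 2*g
A(c) = -5*sqrt(c)
(A(L(-5))*18)*T = (-5*I*sqrt(10)*18)*7 = -90*I*sqrt(10)*7 = -630*I*sqrt(10)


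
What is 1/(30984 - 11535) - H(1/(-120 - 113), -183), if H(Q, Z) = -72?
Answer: 1400329/19449 ≈ 72.000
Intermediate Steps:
1/(30984 - 11535) - H(1/(-120 - 113), -183) = 1/(30984 - 11535) - 1*(-72) = 1/19449 + 72 = 1400329/19449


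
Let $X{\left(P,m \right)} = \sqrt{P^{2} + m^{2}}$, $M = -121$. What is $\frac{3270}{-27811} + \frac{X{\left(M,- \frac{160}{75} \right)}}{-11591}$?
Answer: $- \frac{3270}{27811} - \frac{\sqrt{3295249}}{173865} \approx -0.12802$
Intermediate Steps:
$\frac{3270}{-27811} + \frac{X{\left(M,- \frac{160}{75} \right)}}{-11591} = \frac{3270}{-27811} + \frac{\sqrt{\left(-121\right)^{2} + \left(- \frac{160}{75}\right)^{2}}}{-11591} = 3270 \left(- \frac{1}{27811}\right) + \sqrt{14641 + \left(\left(-160\right) \frac{1}{75}\right)^{2}} \left(- \frac{1}{11591}\right) = - \frac{3270}{27811} + \sqrt{14641 + \left(- \frac{32}{15}\right)^{2}} \left(- \frac{1}{11591}\right) = - \frac{3270}{27811} + \sqrt{14641 + \frac{1024}{225}} \left(- \frac{1}{11591}\right) = - \frac{3270}{27811} + \sqrt{\frac{3295249}{225}} \left(- \frac{1}{11591}\right) = - \frac{3270}{27811} + \frac{\sqrt{3295249}}{15} \left(- \frac{1}{11591}\right) = - \frac{3270}{27811} - \frac{\sqrt{3295249}}{173865}$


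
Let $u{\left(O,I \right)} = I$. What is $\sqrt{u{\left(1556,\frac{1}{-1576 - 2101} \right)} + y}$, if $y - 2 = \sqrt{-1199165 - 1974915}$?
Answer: $\frac{\sqrt{27036981 + 108162632 i \sqrt{49595}}}{3677} \approx 29.863 + 29.829 i$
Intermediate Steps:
$y = 2 + 8 i \sqrt{49595}$ ($y = 2 + \sqrt{-1199165 - 1974915} = 2 + \sqrt{-3174080} = 2 + 8 i \sqrt{49595} \approx 2.0 + 1781.6 i$)
$\sqrt{u{\left(1556,\frac{1}{-1576 - 2101} \right)} + y} = \sqrt{\frac{1}{-1576 - 2101} + \left(2 + 8 i \sqrt{49595}\right)} = \sqrt{\frac{1}{-3677} + \left(2 + 8 i \sqrt{49595}\right)} = \sqrt{- \frac{1}{3677} + \left(2 + 8 i \sqrt{49595}\right)} = \sqrt{\frac{7353}{3677} + 8 i \sqrt{49595}}$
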